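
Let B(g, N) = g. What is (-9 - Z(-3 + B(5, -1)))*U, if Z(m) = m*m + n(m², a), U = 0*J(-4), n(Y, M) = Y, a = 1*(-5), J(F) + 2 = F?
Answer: 0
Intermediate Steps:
J(F) = -2 + F
a = -5
U = 0 (U = 0*(-2 - 4) = 0*(-6) = 0)
Z(m) = 2*m² (Z(m) = m*m + m² = m² + m² = 2*m²)
(-9 - Z(-3 + B(5, -1)))*U = (-9 - 2*(-3 + 5)²)*0 = (-9 - 2*2²)*0 = (-9 - 2*4)*0 = (-9 - 1*8)*0 = (-9 - 8)*0 = -17*0 = 0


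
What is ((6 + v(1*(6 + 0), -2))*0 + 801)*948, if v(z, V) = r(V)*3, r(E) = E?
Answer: 759348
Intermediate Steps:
v(z, V) = 3*V (v(z, V) = V*3 = 3*V)
((6 + v(1*(6 + 0), -2))*0 + 801)*948 = ((6 + 3*(-2))*0 + 801)*948 = ((6 - 6)*0 + 801)*948 = (0*0 + 801)*948 = (0 + 801)*948 = 801*948 = 759348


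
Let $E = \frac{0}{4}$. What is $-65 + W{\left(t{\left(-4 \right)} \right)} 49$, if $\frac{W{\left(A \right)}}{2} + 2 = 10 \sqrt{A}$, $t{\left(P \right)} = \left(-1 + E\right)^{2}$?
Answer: $719$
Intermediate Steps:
$E = 0$ ($E = 0 \cdot \frac{1}{4} = 0$)
$t{\left(P \right)} = 1$ ($t{\left(P \right)} = \left(-1 + 0\right)^{2} = \left(-1\right)^{2} = 1$)
$W{\left(A \right)} = -4 + 20 \sqrt{A}$ ($W{\left(A \right)} = -4 + 2 \cdot 10 \sqrt{A} = -4 + 20 \sqrt{A}$)
$-65 + W{\left(t{\left(-4 \right)} \right)} 49 = -65 + \left(-4 + 20 \sqrt{1}\right) 49 = -65 + \left(-4 + 20 \cdot 1\right) 49 = -65 + \left(-4 + 20\right) 49 = -65 + 16 \cdot 49 = -65 + 784 = 719$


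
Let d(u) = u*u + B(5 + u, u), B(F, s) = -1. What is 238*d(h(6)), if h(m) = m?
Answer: 8330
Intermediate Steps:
d(u) = -1 + u² (d(u) = u*u - 1 = u² - 1 = -1 + u²)
238*d(h(6)) = 238*(-1 + 6²) = 238*(-1 + 36) = 238*35 = 8330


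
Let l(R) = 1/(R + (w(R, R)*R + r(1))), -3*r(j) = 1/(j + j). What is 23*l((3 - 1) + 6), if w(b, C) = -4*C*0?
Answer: 138/47 ≈ 2.9362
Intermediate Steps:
r(j) = -1/(6*j) (r(j) = -1/(3*(j + j)) = -1/(2*j)/3 = -1/(6*j))
w(b, C) = 0
l(R) = 1/(-⅙ + R) (l(R) = 1/(R + (0*R - ⅙/1)) = 1/(R + (0 - ⅙*1)) = 1/(R + (0 - ⅙)) = 1/(R - ⅙) = 1/(-⅙ + R))
23*l((3 - 1) + 6) = 23*(6/(-1 + 6*((3 - 1) + 6))) = 23*(6/(-1 + 6*(2 + 6))) = 23*(6/(-1 + 6*8)) = 23*(6/(-1 + 48)) = 23*(6/47) = 138/47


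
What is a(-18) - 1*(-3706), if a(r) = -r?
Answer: 3724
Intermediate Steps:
a(-18) - 1*(-3706) = -1*(-18) - 1*(-3706) = 18 + 3706 = 3724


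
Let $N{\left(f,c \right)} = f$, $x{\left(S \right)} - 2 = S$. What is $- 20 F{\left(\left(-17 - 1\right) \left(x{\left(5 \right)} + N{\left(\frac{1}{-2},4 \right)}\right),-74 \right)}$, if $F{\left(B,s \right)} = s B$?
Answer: $-173160$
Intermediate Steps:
$x{\left(S \right)} = 2 + S$
$F{\left(B,s \right)} = B s$
$- 20 F{\left(\left(-17 - 1\right) \left(x{\left(5 \right)} + N{\left(\frac{1}{-2},4 \right)}\right),-74 \right)} = - 20 \left(-17 - 1\right) \left(\left(2 + 5\right) + \frac{1}{-2}\right) \left(-74\right) = - 20 - 18 \left(7 - \frac{1}{2}\right) \left(-74\right) = - 20 \left(-18\right) \frac{13}{2} \left(-74\right) = - 20 \left(\left(-117\right) \left(-74\right)\right) = \left(-20\right) 8658 = -173160$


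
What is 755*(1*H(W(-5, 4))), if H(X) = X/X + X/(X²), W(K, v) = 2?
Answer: 2265/2 ≈ 1132.5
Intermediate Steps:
H(X) = 1 + 1/X (H(X) = 1 + X/X² = 1 + 1/X)
755*(1*H(W(-5, 4))) = 755*(1*((1 + 2)/2)) = 755*(1*((½)*3)) = 755*(1*(3/2)) = 755*(3/2) = 2265/2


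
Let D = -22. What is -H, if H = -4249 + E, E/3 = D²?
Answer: 2797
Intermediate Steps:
E = 1452 (E = 3*(-22)² = 3*484 = 1452)
H = -2797 (H = -4249 + 1452 = -2797)
-H = -1*(-2797) = 2797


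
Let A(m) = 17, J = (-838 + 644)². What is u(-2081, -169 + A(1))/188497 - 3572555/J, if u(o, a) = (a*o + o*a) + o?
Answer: -649684783487/7094273092 ≈ -91.579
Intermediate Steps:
J = 37636 (J = (-194)² = 37636)
u(o, a) = o + 2*a*o (u(o, a) = (a*o + a*o) + o = 2*a*o + o = o + 2*a*o)
u(-2081, -169 + A(1))/188497 - 3572555/J = -2081*(1 + 2*(-169 + 17))/188497 - 3572555/37636 = -2081*(1 + 2*(-152))*(1/188497) - 3572555*1/37636 = -2081*(1 - 304)*(1/188497) - 3572555/37636 = -2081*(-303)*(1/188497) - 3572555/37636 = 630543*(1/188497) - 3572555/37636 = 630543/188497 - 3572555/37636 = -649684783487/7094273092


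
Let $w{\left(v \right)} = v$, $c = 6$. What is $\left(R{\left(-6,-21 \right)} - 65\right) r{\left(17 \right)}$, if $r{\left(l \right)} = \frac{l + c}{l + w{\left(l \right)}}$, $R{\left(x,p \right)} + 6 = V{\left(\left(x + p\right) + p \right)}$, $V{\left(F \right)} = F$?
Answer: $- \frac{161}{2} \approx -80.5$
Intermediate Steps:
$R{\left(x,p \right)} = -6 + x + 2 p$ ($R{\left(x,p \right)} = -6 + \left(\left(x + p\right) + p\right) = -6 + \left(\left(p + x\right) + p\right) = -6 + \left(x + 2 p\right) = -6 + x + 2 p$)
$r{\left(l \right)} = \frac{6 + l}{2 l}$ ($r{\left(l \right)} = \frac{l + 6}{l + l} = \frac{6 + l}{2 l}$)
$\left(R{\left(-6,-21 \right)} - 65\right) r{\left(17 \right)} = \left(\left(-6 - 6 + 2 \left(-21\right)\right) - 65\right) \frac{6 + 17}{2 \cdot 17} = \left(\left(-6 - 6 - 42\right) - 65\right) \frac{1}{2} \cdot \frac{1}{17} \cdot 23 = \left(-54 - 65\right) \frac{23}{34} = \left(-119\right) \frac{23}{34} = - \frac{161}{2}$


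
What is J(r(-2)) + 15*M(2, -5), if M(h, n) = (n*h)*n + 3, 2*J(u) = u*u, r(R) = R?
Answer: 797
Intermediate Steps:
J(u) = u**2/2 (J(u) = (u*u)/2 = u**2/2)
M(h, n) = 3 + h*n**2 (M(h, n) = (h*n)*n + 3 = h*n**2 + 3 = 3 + h*n**2)
J(r(-2)) + 15*M(2, -5) = (1/2)*(-2)**2 + 15*(3 + 2*(-5)**2) = (1/2)*4 + 15*(3 + 2*25) = 2 + 15*(3 + 50) = 2 + 15*53 = 2 + 795 = 797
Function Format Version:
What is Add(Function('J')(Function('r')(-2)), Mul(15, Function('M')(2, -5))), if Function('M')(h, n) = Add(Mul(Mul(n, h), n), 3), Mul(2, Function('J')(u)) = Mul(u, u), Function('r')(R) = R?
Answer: 797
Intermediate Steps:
Function('J')(u) = Mul(Rational(1, 2), Pow(u, 2)) (Function('J')(u) = Mul(Rational(1, 2), Mul(u, u)) = Mul(Rational(1, 2), Pow(u, 2)))
Function('M')(h, n) = Add(3, Mul(h, Pow(n, 2))) (Function('M')(h, n) = Add(Mul(Mul(h, n), n), 3) = Add(Mul(h, Pow(n, 2)), 3) = Add(3, Mul(h, Pow(n, 2))))
Add(Function('J')(Function('r')(-2)), Mul(15, Function('M')(2, -5))) = Add(Mul(Rational(1, 2), Pow(-2, 2)), Mul(15, Add(3, Mul(2, Pow(-5, 2))))) = Add(Mul(Rational(1, 2), 4), Mul(15, Add(3, Mul(2, 25)))) = Add(2, Mul(15, Add(3, 50))) = Add(2, Mul(15, 53)) = Add(2, 795) = 797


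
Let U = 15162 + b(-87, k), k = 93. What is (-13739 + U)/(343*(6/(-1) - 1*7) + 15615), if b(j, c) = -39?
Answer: 346/2789 ≈ 0.12406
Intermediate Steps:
U = 15123 (U = 15162 - 39 = 15123)
(-13739 + U)/(343*(6/(-1) - 1*7) + 15615) = (-13739 + 15123)/(343*(6/(-1) - 1*7) + 15615) = 1384/(343*(6*(-1) - 7) + 15615) = 1384/(343*(-6 - 7) + 15615) = 1384/(343*(-13) + 15615) = 1384/(-4459 + 15615) = 1384/11156 = 1384*(1/11156) = 346/2789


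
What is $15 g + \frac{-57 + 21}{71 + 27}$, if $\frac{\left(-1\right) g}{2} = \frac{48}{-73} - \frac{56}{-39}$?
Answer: $- \frac{1102922}{46501} \approx -23.718$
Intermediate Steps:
$g = - \frac{4432}{2847}$ ($g = - 2 \left(\frac{48}{-73} - \frac{56}{-39}\right) = - 2 \left(48 \left(- \frac{1}{73}\right) - - \frac{56}{39}\right) = - 2 \left(- \frac{48}{73} + \frac{56}{39}\right) = \left(-2\right) \frac{2216}{2847} = - \frac{4432}{2847} \approx -1.5567$)
$15 g + \frac{-57 + 21}{71 + 27} = 15 \left(- \frac{4432}{2847}\right) + \frac{-57 + 21}{71 + 27} = - \frac{22160}{949} - \frac{36}{98} = - \frac{22160}{949} - \frac{18}{49} = - \frac{1102922}{46501}$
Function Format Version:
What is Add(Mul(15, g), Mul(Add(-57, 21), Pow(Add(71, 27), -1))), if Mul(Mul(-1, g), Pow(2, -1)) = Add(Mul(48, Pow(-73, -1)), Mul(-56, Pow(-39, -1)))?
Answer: Rational(-1102922, 46501) ≈ -23.718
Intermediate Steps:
g = Rational(-4432, 2847) (g = Mul(-2, Add(Mul(48, Pow(-73, -1)), Mul(-56, Pow(-39, -1)))) = Mul(-2, Add(Mul(48, Rational(-1, 73)), Mul(-56, Rational(-1, 39)))) = Mul(-2, Add(Rational(-48, 73), Rational(56, 39))) = Mul(-2, Rational(2216, 2847)) = Rational(-4432, 2847) ≈ -1.5567)
Add(Mul(15, g), Mul(Add(-57, 21), Pow(Add(71, 27), -1))) = Add(Mul(15, Rational(-4432, 2847)), Mul(Add(-57, 21), Pow(Add(71, 27), -1))) = Add(Rational(-22160, 949), Mul(-36, Pow(98, -1))) = Add(Rational(-22160, 949), Mul(-36, Rational(1, 98))) = Add(Rational(-22160, 949), Rational(-18, 49)) = Rational(-1102922, 46501)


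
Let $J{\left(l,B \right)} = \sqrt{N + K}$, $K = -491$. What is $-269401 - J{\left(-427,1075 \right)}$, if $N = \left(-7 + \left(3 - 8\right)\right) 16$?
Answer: $-269401 - i \sqrt{683} \approx -2.694 \cdot 10^{5} - 26.134 i$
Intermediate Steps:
$N = -192$ ($N = \left(-7 + \left(3 - 8\right)\right) 16 = \left(-7 - 5\right) 16 = \left(-12\right) 16 = -192$)
$J{\left(l,B \right)} = i \sqrt{683}$ ($J{\left(l,B \right)} = \sqrt{-192 - 491} = \sqrt{-683} = i \sqrt{683}$)
$-269401 - J{\left(-427,1075 \right)} = -269401 - i \sqrt{683}$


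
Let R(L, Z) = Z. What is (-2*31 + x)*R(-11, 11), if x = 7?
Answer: -605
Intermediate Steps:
(-2*31 + x)*R(-11, 11) = (-2*31 + 7)*11 = (-62 + 7)*11 = -55*11 = -605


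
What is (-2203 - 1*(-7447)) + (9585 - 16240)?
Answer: -1411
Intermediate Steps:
(-2203 - 1*(-7447)) + (9585 - 16240) = (-2203 + 7447) - 6655 = 5244 - 6655 = -1411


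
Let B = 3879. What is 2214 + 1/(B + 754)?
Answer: 10257463/4633 ≈ 2214.0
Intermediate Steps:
2214 + 1/(B + 754) = 2214 + 1/(3879 + 754) = 2214 + 1/4633 = 10257463/4633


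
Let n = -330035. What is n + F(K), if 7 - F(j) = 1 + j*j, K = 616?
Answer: -709485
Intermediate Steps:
F(j) = 6 - j² (F(j) = 7 - (1 + j*j) = 7 - (1 + j²) = 7 + (-1 - j²) = 6 - j²)
n + F(K) = -330035 + (6 - 1*616²) = -330035 + (6 - 1*379456) = -330035 + (6 - 379456) = -330035 - 379450 = -709485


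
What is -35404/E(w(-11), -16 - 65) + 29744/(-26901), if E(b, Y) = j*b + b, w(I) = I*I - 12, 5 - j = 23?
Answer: 897287372/49847553 ≈ 18.001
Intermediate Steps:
j = -18 (j = 5 - 1*23 = 5 - 23 = -18)
w(I) = -12 + I² (w(I) = I² - 12 = -12 + I²)
E(b, Y) = -17*b (E(b, Y) = -18*b + b = -17*b)
-35404/E(w(-11), -16 - 65) + 29744/(-26901) = -35404*(-1/(17*(-12 + (-11)²))) + 29744/(-26901) = -35404*(-1/(17*(-12 + 121))) + 29744*(-1/26901) = -35404/((-17*109)) - 29744/26901 = -35404/(-1853) - 29744/26901 = -35404*(-1/1853) - 29744/26901 = 35404/1853 - 29744/26901 = 897287372/49847553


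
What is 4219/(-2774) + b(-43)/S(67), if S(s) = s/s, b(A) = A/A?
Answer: -1445/2774 ≈ -0.52091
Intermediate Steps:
b(A) = 1
S(s) = 1
4219/(-2774) + b(-43)/S(67) = 4219/(-2774) + 1/1 = 4219*(-1/2774) + 1*1 = -4219/2774 + 1 = -1445/2774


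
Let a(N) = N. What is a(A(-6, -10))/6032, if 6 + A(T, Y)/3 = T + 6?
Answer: -9/3016 ≈ -0.0029841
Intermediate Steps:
A(T, Y) = 3*T (A(T, Y) = -18 + 3*(T + 6) = -18 + 3*(6 + T) = -18 + (18 + 3*T) = 3*T)
a(A(-6, -10))/6032 = (3*(-6))/6032 = -18*1/6032 = -9/3016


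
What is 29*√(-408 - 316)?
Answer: 58*I*√181 ≈ 780.31*I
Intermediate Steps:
29*√(-408 - 316) = 29*√(-724) = 29*(2*I*√181) = 58*I*√181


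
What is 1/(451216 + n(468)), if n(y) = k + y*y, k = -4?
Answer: 1/670236 ≈ 1.4920e-6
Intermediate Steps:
n(y) = -4 + y² (n(y) = -4 + y*y = -4 + y²)
1/(451216 + n(468)) = 1/(451216 + (-4 + 468²)) = 1/(451216 + (-4 + 219024)) = 1/(451216 + 219020) = 1/670236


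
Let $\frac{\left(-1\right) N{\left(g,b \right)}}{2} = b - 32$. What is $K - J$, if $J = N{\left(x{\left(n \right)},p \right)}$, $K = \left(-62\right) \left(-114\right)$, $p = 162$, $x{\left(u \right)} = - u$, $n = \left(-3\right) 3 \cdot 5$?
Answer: $7328$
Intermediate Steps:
$n = -45$ ($n = \left(-9\right) 5 = -45$)
$N{\left(g,b \right)} = 64 - 2 b$ ($N{\left(g,b \right)} = - 2 \left(b - 32\right) = - 2 \left(-32 + b\right) = 64 - 2 b$)
$K = 7068$
$J = -260$ ($J = 64 - 324 = -260$)
$K - J = 7068 - -260 = 7068 + 260 = 7328$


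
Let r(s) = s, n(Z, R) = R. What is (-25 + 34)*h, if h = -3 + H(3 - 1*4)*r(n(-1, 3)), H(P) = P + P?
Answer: -81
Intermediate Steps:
H(P) = 2*P
h = -9 (h = -3 + (2*(3 - 1*4))*3 = -3 + (2*(3 - 4))*3 = -3 + (2*(-1))*3 = -3 - 2*3 = -3 - 6 = -9)
(-25 + 34)*h = (-25 + 34)*(-9) = 9*(-9) = -81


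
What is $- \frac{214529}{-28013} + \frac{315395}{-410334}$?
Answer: $\frac{79193382551}{11494686342} \approx 6.8896$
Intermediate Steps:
$- \frac{214529}{-28013} + \frac{315395}{-410334} = \left(-214529\right) \left(- \frac{1}{28013}\right) + 315395 \left(- \frac{1}{410334}\right) = \frac{214529}{28013} - \frac{315395}{410334} = \frac{79193382551}{11494686342}$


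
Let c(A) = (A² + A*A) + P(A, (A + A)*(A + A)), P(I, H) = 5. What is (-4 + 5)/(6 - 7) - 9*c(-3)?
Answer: -208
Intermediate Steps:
c(A) = 5 + 2*A² (c(A) = (A² + A*A) + 5 = (A² + A²) + 5 = 2*A² + 5 = 5 + 2*A²)
(-4 + 5)/(6 - 7) - 9*c(-3) = (-4 + 5)/(6 - 7) - 9*(5 + 2*(-3)²) = 1/(-1) - 9*(5 + 2*9) = 1*(-1) - 9*(5 + 18) = -1 - 9*23 = -1 - 207 = -208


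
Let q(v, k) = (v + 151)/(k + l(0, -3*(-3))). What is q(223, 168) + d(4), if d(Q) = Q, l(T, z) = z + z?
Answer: 559/93 ≈ 6.0107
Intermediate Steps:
l(T, z) = 2*z
q(v, k) = (151 + v)/(18 + k) (q(v, k) = (v + 151)/(k + 2*(-3*(-3))) = (151 + v)/(k + 2*9) = (151 + v)/(k + 18) = (151 + v)/(18 + k))
q(223, 168) + d(4) = (151 + 223)/(18 + 168) + 4 = 374/186 + 4 = (1/186)*374 + 4 = 187/93 + 4 = 559/93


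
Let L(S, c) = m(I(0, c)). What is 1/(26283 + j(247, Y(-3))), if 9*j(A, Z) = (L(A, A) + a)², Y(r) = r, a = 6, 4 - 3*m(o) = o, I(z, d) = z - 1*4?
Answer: 81/2129599 ≈ 3.8035e-5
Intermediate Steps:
I(z, d) = -4 + z (I(z, d) = z - 4 = -4 + z)
m(o) = 4/3 - o/3
L(S, c) = 8/3 (L(S, c) = 4/3 - (-4 + 0)/3 = 4/3 - ⅓*(-4) = 4/3 + 4/3 = 8/3)
j(A, Z) = 676/81 (j(A, Z) = (8/3 + 6)²/9 = (26/3)²/9 = (⅑)*(676/9) = 676/81)
1/(26283 + j(247, Y(-3))) = 1/(26283 + 676/81) = 1/(2129599/81) = 81/2129599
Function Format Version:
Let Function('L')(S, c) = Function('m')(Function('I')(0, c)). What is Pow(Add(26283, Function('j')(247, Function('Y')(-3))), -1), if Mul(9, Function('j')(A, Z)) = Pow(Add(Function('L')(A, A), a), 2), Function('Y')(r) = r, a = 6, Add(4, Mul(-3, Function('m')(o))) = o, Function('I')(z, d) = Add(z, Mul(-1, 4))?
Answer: Rational(81, 2129599) ≈ 3.8035e-5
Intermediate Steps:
Function('I')(z, d) = Add(-4, z) (Function('I')(z, d) = Add(z, -4) = Add(-4, z))
Function('m')(o) = Add(Rational(4, 3), Mul(Rational(-1, 3), o))
Function('L')(S, c) = Rational(8, 3) (Function('L')(S, c) = Add(Rational(4, 3), Mul(Rational(-1, 3), Add(-4, 0))) = Add(Rational(4, 3), Mul(Rational(-1, 3), -4)) = Add(Rational(4, 3), Rational(4, 3)) = Rational(8, 3))
Function('j')(A, Z) = Rational(676, 81) (Function('j')(A, Z) = Mul(Rational(1, 9), Pow(Add(Rational(8, 3), 6), 2)) = Mul(Rational(1, 9), Pow(Rational(26, 3), 2)) = Mul(Rational(1, 9), Rational(676, 9)) = Rational(676, 81))
Pow(Add(26283, Function('j')(247, Function('Y')(-3))), -1) = Pow(Add(26283, Rational(676, 81)), -1) = Pow(Rational(2129599, 81), -1) = Rational(81, 2129599)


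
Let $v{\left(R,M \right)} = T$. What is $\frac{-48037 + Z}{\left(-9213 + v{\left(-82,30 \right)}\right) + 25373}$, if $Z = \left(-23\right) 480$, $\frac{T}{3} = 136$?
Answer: $- \frac{59077}{16568} \approx -3.5657$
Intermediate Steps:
$T = 408$ ($T = 3 \cdot 136 = 408$)
$v{\left(R,M \right)} = 408$
$Z = -11040$
$\frac{-48037 + Z}{\left(-9213 + v{\left(-82,30 \right)}\right) + 25373} = \frac{-48037 - 11040}{\left(-9213 + 408\right) + 25373} = - \frac{59077}{-8805 + 25373} = - \frac{59077}{16568}$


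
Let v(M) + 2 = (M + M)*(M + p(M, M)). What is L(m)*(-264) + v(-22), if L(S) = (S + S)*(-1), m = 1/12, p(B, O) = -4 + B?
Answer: 2154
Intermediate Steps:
m = 1/12 ≈ 0.083333
v(M) = -2 + 2*M*(-4 + 2*M) (v(M) = -2 + (M + M)*(M + (-4 + M)) = -2 + (2*M)*(-4 + 2*M) = -2 + 2*M*(-4 + 2*M))
L(S) = -2*S (L(S) = (2*S)*(-1) = -2*S)
L(m)*(-264) + v(-22) = -2*1/12*(-264) + (-2 - 8*(-22) + 4*(-22)**2) = -1/6*(-264) + (-2 + 176 + 4*484) = 44 + (-2 + 176 + 1936) = 44 + 2110 = 2154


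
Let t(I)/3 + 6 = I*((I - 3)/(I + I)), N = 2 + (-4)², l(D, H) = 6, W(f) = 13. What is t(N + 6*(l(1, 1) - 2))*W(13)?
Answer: 1053/2 ≈ 526.50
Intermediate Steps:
N = 18 (N = 2 + 16 = 18)
t(I) = -45/2 + 3*I/2 (t(I) = -18 + 3*(I*((I - 3)/(I + I))) = -18 + 3*(I*((-3 + I)/((2*I)))) = -18 + 3*(I*((-3 + I)*(1/(2*I)))) = -18 + 3*(I*((-3 + I)/(2*I))) = -18 + 3*(-3/2 + I/2) = -18 + (-9/2 + 3*I/2) = -45/2 + 3*I/2)
t(N + 6*(l(1, 1) - 2))*W(13) = (-45/2 + 3*(18 + 6*(6 - 2))/2)*13 = (-45/2 + 3*(18 + 6*4)/2)*13 = (-45/2 + 3*(18 + 24)/2)*13 = (-45/2 + (3/2)*42)*13 = (-45/2 + 63)*13 = (81/2)*13 = 1053/2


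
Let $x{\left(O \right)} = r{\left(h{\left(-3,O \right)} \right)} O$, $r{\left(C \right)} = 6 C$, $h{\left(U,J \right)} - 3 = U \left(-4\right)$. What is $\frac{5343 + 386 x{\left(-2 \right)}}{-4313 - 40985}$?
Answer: $\frac{64137}{45298} \approx 1.4159$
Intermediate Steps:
$h{\left(U,J \right)} = 3 - 4 U$ ($h{\left(U,J \right)} = 3 + U \left(-4\right) = 3 - 4 U$)
$x{\left(O \right)} = 90 O$ ($x{\left(O \right)} = 6 \left(3 - -12\right) O = 6 \left(3 + 12\right) O = 6 \cdot 15 O = 90 O$)
$\frac{5343 + 386 x{\left(-2 \right)}}{-4313 - 40985} = \frac{5343 + 386 \cdot 90 \left(-2\right)}{-4313 - 40985} = \frac{5343 + 386 \left(-180\right)}{-45298} = \left(5343 - 69480\right) \left(- \frac{1}{45298}\right) = \left(-64137\right) \left(- \frac{1}{45298}\right) = \frac{64137}{45298}$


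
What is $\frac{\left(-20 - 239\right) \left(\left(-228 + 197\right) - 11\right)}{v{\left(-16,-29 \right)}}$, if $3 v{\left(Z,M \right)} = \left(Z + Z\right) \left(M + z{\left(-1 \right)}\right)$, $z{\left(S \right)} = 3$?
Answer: $\frac{16317}{416} \approx 39.224$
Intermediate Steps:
$v{\left(Z,M \right)} = \frac{2 Z \left(3 + M\right)}{3}$ ($v{\left(Z,M \right)} = \frac{\left(Z + Z\right) \left(M + 3\right)}{3} = \frac{2 Z \left(3 + M\right)}{3}$)
$\frac{\left(-20 - 239\right) \left(\left(-228 + 197\right) - 11\right)}{v{\left(-16,-29 \right)}} = \frac{\left(-20 - 239\right) \left(\left(-228 + 197\right) - 11\right)}{\frac{2}{3} \left(-16\right) \left(3 - 29\right)} = \frac{\left(-259\right) \left(-31 - 11\right)}{\frac{2}{3} \left(-16\right) \left(-26\right)} = \frac{\left(-259\right) \left(-42\right)}{\frac{832}{3}} = 10878 \cdot \frac{3}{832} = \frac{16317}{416}$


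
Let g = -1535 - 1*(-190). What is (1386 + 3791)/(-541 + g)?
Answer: -5177/1886 ≈ -2.7450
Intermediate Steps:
g = -1345 (g = -1535 + 190 = -1345)
(1386 + 3791)/(-541 + g) = (1386 + 3791)/(-541 - 1345) = 5177/(-1886) = 5177*(-1/1886) = -5177/1886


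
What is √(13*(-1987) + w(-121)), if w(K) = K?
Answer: 4*I*√1622 ≈ 161.1*I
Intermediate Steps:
√(13*(-1987) + w(-121)) = √(13*(-1987) - 121) = √(-25831 - 121) = √(-25952) = 4*I*√1622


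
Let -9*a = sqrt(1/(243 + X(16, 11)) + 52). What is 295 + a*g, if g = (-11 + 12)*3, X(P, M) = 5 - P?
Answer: 295 - sqrt(699770)/348 ≈ 292.60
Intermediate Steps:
g = 3 (g = 1*3 = 3)
a = -sqrt(699770)/1044 (a = -sqrt(1/(243 + (5 - 1*16)) + 52)/9 = -sqrt(1/(243 + (5 - 16)) + 52)/9 = -sqrt(1/(243 - 11) + 52)/9 = -sqrt(1/232 + 52)/9 = -sqrt(699770)/1044 ≈ -0.80127)
295 + a*g = 295 - sqrt(699770)/1044*3 = 295 - sqrt(699770)/348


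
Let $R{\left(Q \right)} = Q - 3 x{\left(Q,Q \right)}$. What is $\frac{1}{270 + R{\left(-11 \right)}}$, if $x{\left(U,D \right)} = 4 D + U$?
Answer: $\frac{1}{424} \approx 0.0023585$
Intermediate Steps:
$x{\left(U,D \right)} = U + 4 D$
$R{\left(Q \right)} = - 14 Q$ ($R{\left(Q \right)} = Q - 3 \left(Q + 4 Q\right) = Q - 3 \cdot 5 Q = Q - 15 Q = - 14 Q$)
$\frac{1}{270 + R{\left(-11 \right)}} = \frac{1}{270 - -154} = \frac{1}{270 + 154} = \frac{1}{424}$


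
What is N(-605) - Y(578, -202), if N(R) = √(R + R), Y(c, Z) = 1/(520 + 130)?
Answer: -1/650 + 11*I*√10 ≈ -0.0015385 + 34.785*I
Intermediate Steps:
Y(c, Z) = 1/650
N(R) = √2*√R (N(R) = √(2*R) = √2*√R)
N(-605) - Y(578, -202) = √2*√(-605) - 1*1/650 = √2*(11*I*√5) - 1/650 = 11*I*√10 - 1/650 = -1/650 + 11*I*√10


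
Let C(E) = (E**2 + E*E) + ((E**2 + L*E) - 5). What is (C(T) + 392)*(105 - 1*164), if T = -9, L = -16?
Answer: -45666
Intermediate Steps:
C(E) = -5 - 16*E + 3*E**2 (C(E) = (E**2 + E*E) + ((E**2 - 16*E) - 5) = (E**2 + E**2) + (-5 + E**2 - 16*E) = 2*E**2 + (-5 + E**2 - 16*E) = -5 - 16*E + 3*E**2)
(C(T) + 392)*(105 - 1*164) = ((-5 - 16*(-9) + 3*(-9)**2) + 392)*(105 - 1*164) = ((-5 + 144 + 3*81) + 392)*(105 - 164) = ((-5 + 144 + 243) + 392)*(-59) = (382 + 392)*(-59) = 774*(-59) = -45666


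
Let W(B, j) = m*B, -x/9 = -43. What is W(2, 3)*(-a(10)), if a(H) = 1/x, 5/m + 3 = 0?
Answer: 10/1161 ≈ 0.0086133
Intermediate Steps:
m = -5/3 (m = 5/(-3 + 0) = 5/(-3) = 5*(-1/3) = -5/3 ≈ -1.6667)
x = 387 (x = -9*(-43) = 387)
a(H) = 1/387
W(B, j) = -5*B/3
W(2, 3)*(-a(10)) = (-5/3*2)*(-1*1/387) = -10/3*(-1/387) = 10/1161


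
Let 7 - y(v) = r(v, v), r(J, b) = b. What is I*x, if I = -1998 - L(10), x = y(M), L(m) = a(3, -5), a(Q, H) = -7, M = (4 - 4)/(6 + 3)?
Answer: -13937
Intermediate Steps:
M = 0 (M = 0/9 = 0*(1/9) = 0)
L(m) = -7
y(v) = 7 - v
x = 7 (x = 7 - 1*0 = 7 + 0 = 7)
I = -1991 (I = -1998 - 1*(-7) = -1998 + 7 = -1991)
I*x = -1991*7 = -13937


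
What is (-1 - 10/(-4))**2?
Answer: 9/4 ≈ 2.2500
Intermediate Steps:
(-1 - 10/(-4))**2 = (-1 - 10*(-1/4))**2 = (-1 + 5/2)**2 = (3/2)**2 = 9/4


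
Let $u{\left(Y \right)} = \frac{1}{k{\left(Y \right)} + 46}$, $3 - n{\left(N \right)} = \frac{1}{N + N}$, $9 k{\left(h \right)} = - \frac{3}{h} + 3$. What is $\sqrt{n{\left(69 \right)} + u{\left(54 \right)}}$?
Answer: $\frac{11 \sqrt{26721837690}}{1035690} \approx 1.7362$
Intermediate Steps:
$k{\left(h \right)} = \frac{1}{3} - \frac{1}{3 h}$ ($k{\left(h \right)} = \frac{- \frac{3}{h} + 3}{9} = \frac{3 - \frac{3}{h}}{9} = \frac{1}{3} - \frac{1}{3 h}$)
$n{\left(N \right)} = 3 - \frac{1}{2 N}$ ($n{\left(N \right)} = 3 - \frac{1}{N + N} = 3 - \frac{1}{2 N}$)
$u{\left(Y \right)} = \frac{1}{46 + \frac{-1 + Y}{3 Y}}$ ($u{\left(Y \right)} = \frac{1}{\frac{-1 + Y}{3 Y} + 46} = \frac{1}{46 + \frac{-1 + Y}{3 Y}}$)
$\sqrt{n{\left(69 \right)} + u{\left(54 \right)}} = \sqrt{\left(3 - \frac{1}{2 \cdot 69}\right) + 3 \cdot 54 \frac{1}{-1 + 139 \cdot 54}} = \sqrt{\left(3 - \frac{1}{138}\right) + 3 \cdot 54 \frac{1}{-1 + 7506}} = \sqrt{\left(3 - \frac{1}{138}\right) + 3 \cdot 54 \cdot \frac{1}{7505}} = \sqrt{\frac{413}{138} + 3 \cdot 54 \cdot \frac{1}{7505}} = \sqrt{\frac{413}{138} + \frac{162}{7505}} = \sqrt{\frac{3121921}{1035690}} = \frac{11 \sqrt{26721837690}}{1035690}$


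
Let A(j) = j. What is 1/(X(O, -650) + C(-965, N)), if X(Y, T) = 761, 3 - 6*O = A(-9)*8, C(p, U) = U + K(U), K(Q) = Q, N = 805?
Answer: 1/2371 ≈ 0.00042176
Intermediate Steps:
C(p, U) = 2*U (C(p, U) = U + U = 2*U)
O = 25/2 (O = ½ - (-3)*8/2 = ½ - ⅙*(-72) = ½ + 12 = 25/2 ≈ 12.500)
1/(X(O, -650) + C(-965, N)) = 1/(761 + 2*805) = 1/(761 + 1610) = 1/2371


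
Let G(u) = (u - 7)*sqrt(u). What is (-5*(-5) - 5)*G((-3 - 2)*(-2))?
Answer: 60*sqrt(10) ≈ 189.74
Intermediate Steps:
G(u) = sqrt(u)*(-7 + u) (G(u) = (-7 + u)*sqrt(u) = sqrt(u)*(-7 + u))
(-5*(-5) - 5)*G((-3 - 2)*(-2)) = (-5*(-5) - 5)*(sqrt((-3 - 2)*(-2))*(-7 + (-3 - 2)*(-2))) = (25 - 5)*(sqrt(-5*(-2))*(-7 - 5*(-2))) = 20*(sqrt(10)*(-7 + 10)) = 20*(sqrt(10)*3) = 20*(3*sqrt(10)) = 60*sqrt(10)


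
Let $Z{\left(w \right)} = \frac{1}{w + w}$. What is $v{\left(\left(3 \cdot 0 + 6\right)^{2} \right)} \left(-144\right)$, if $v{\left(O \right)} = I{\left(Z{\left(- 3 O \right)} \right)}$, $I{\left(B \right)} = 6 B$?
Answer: $4$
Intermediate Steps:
$Z{\left(w \right)} = \frac{1}{2 w}$
$v{\left(O \right)} = - \frac{1}{O}$ ($v{\left(O \right)} = 6 \frac{1}{2 \left(- 3 O\right)} = 6 \frac{\left(- \frac{1}{3}\right) \frac{1}{O}}{2} = 6 \left(- \frac{1}{6 O}\right) = - \frac{1}{O}$)
$v{\left(\left(3 \cdot 0 + 6\right)^{2} \right)} \left(-144\right) = - \frac{1}{\left(3 \cdot 0 + 6\right)^{2}} \left(-144\right) = - \frac{1}{\left(0 + 6\right)^{2}} \left(-144\right) = - \frac{1}{6^{2}} \left(-144\right) = - \frac{1}{36} \left(-144\right) = \left(-1\right) \frac{1}{36} \left(-144\right) = \left(- \frac{1}{36}\right) \left(-144\right) = 4$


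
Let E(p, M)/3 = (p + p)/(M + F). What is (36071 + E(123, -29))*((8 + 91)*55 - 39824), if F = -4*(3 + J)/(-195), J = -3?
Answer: -35937090659/29 ≈ -1.2392e+9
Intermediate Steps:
F = 0 (F = -4*(3 - 3)/(-195) = -4*0*(-1/195) = 0*(-1/195) = 0)
E(p, M) = 6*p/M (E(p, M) = 3*((p + p)/(M + 0)) = 3*((2*p)/M) = 3*(2*p/M) = 6*p/M)
(36071 + E(123, -29))*((8 + 91)*55 - 39824) = (36071 + 6*123/(-29))*((8 + 91)*55 - 39824) = (36071 + 6*123*(-1/29))*(99*55 - 39824) = (36071 - 738/29)*(5445 - 39824) = (1045321/29)*(-34379) = -35937090659/29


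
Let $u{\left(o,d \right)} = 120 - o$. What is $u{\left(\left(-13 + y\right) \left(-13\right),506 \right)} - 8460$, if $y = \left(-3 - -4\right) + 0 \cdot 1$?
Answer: $-8496$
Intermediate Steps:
$y = 1$ ($y = \left(-3 + 4\right) + 0 = 1 + 0 = 1$)
$u{\left(\left(-13 + y\right) \left(-13\right),506 \right)} - 8460 = \left(120 - \left(-13 + 1\right) \left(-13\right)\right) - 8460 = \left(120 - \left(-12\right) \left(-13\right)\right) - 8460 = \left(120 - 156\right) - 8460 = -36 - 8460 = -8496$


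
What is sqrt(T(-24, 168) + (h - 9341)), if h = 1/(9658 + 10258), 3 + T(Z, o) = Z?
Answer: 3*I*sqrt(103216377797)/9958 ≈ 96.788*I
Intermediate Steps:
T(Z, o) = -3 + Z
h = 1/19916 ≈ 5.0211e-5
sqrt(T(-24, 168) + (h - 9341)) = sqrt((-3 - 24) + (1/19916 - 9341)) = sqrt(-27 - 186035355/19916) = sqrt(-186573087/19916) = 3*I*sqrt(103216377797)/9958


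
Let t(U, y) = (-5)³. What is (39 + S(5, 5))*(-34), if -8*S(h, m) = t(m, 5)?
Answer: -7429/4 ≈ -1857.3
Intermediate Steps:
t(U, y) = -125
S(h, m) = 125/8 (S(h, m) = -⅛*(-125) = 125/8)
(39 + S(5, 5))*(-34) = (39 + 125/8)*(-34) = (437/8)*(-34) = -7429/4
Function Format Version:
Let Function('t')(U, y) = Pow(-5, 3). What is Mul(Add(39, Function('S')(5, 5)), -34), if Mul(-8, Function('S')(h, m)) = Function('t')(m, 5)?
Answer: Rational(-7429, 4) ≈ -1857.3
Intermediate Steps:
Function('t')(U, y) = -125
Function('S')(h, m) = Rational(125, 8) (Function('S')(h, m) = Mul(Rational(-1, 8), -125) = Rational(125, 8))
Mul(Add(39, Function('S')(5, 5)), -34) = Mul(Add(39, Rational(125, 8)), -34) = Mul(Rational(437, 8), -34) = Rational(-7429, 4)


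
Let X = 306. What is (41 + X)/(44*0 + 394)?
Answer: 347/394 ≈ 0.88071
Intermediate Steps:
(41 + X)/(44*0 + 394) = (41 + 306)/(44*0 + 394) = 347/(0 + 394) = 347/394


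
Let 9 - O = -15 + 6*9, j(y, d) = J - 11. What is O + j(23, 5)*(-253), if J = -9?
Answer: 5030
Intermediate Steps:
j(y, d) = -20 (j(y, d) = -9 - 11 = -20)
O = -30 (O = 9 - (-15 + 6*9) = 9 - (-15 + 54) = 9 - 1*39 = 9 - 39 = -30)
O + j(23, 5)*(-253) = -30 - 20*(-253) = -30 + 5060 = 5030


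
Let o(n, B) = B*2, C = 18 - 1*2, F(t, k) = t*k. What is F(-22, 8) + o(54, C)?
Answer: -144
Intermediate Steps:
F(t, k) = k*t
C = 16 (C = 18 - 2 = 16)
o(n, B) = 2*B
F(-22, 8) + o(54, C) = 8*(-22) + 2*16 = -176 + 32 = -144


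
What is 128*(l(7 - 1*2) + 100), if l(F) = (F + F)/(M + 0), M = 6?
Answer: 39040/3 ≈ 13013.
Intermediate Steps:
l(F) = F/3 (l(F) = (F + F)/(6 + 0) = (2*F)/6 = (2*F)*(1/6) = F/3)
128*(l(7 - 1*2) + 100) = 128*((7 - 1*2)/3 + 100) = 128*((7 - 2)/3 + 100) = 128*((1/3)*5 + 100) = 128*(5/3 + 100) = 128*(305/3) = 39040/3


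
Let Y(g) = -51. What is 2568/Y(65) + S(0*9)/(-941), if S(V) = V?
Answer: -856/17 ≈ -50.353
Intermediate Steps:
2568/Y(65) + S(0*9)/(-941) = 2568/(-51) + (0*9)/(-941) = 2568*(-1/51) + 0*(-1/941) = -856/17 + 0 = -856/17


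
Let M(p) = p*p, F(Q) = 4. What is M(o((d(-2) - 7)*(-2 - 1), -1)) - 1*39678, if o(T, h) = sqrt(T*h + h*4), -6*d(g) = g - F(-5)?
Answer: -39700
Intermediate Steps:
d(g) = 2/3 - g/6 (d(g) = -(g - 1*4)/6 = -(g - 4)/6 = -(-4 + g)/6 = 2/3 - g/6)
o(T, h) = sqrt(4*h + T*h) (o(T, h) = sqrt(T*h + 4*h) = sqrt(4*h + T*h))
M(p) = p**2
M(o((d(-2) - 7)*(-2 - 1), -1)) - 1*39678 = (sqrt(-(4 + ((2/3 - 1/6*(-2)) - 7)*(-2 - 1))))**2 - 1*39678 = (sqrt(-(4 + ((2/3 + 1/3) - 7)*(-3))))**2 - 39678 = (sqrt(-(4 + (1 - 7)*(-3))))**2 - 39678 = (sqrt(-(4 - 6*(-3))))**2 - 39678 = (sqrt(-(4 + 18)))**2 - 39678 = (sqrt(-1*22))**2 - 39678 = (sqrt(-22))**2 - 39678 = (I*sqrt(22))**2 - 39678 = -22 - 39678 = -39700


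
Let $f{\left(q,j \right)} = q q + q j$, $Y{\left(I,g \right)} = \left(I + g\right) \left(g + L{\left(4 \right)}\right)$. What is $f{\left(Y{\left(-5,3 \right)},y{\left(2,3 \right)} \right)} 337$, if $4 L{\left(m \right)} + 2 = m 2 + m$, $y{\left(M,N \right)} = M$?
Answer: $33363$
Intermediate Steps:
$L{\left(m \right)} = - \frac{1}{2} + \frac{3 m}{4}$ ($L{\left(m \right)} = - \frac{1}{2} + \frac{m 2 + m}{4} = - \frac{1}{2} + \frac{2 m + m}{4} = - \frac{1}{2} + \frac{3 m}{4}$)
$Y{\left(I,g \right)} = \left(\frac{5}{2} + g\right) \left(I + g\right)$ ($Y{\left(I,g \right)} = \left(I + g\right) \left(g + \left(- \frac{1}{2} + \frac{3}{4} \cdot 4\right)\right) = \left(I + g\right) \left(g + \left(- \frac{1}{2} + 3\right)\right) = \left(I + g\right) \left(g + \frac{5}{2}\right) = \left(I + g\right) \left(\frac{5}{2} + g\right) = \left(\frac{5}{2} + g\right) \left(I + g\right)$)
$f{\left(q,j \right)} = q^{2} + j q$
$f{\left(Y{\left(-5,3 \right)},y{\left(2,3 \right)} \right)} 337 = \left(3^{2} + \frac{5}{2} \left(-5\right) + \frac{5}{2} \cdot 3 - 15\right) \left(2 + \left(3^{2} + \frac{5}{2} \left(-5\right) + \frac{5}{2} \cdot 3 - 15\right)\right) 337 = \left(9 - \frac{25}{2} + \frac{15}{2} - 15\right) \left(2 + \left(9 - \frac{25}{2} + \frac{15}{2} - 15\right)\right) 337 = - 11 \left(2 - 11\right) 337 = \left(-11\right) \left(-9\right) 337 = 99 \cdot 337 = 33363$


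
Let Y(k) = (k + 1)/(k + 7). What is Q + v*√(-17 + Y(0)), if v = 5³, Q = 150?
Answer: 150 + 125*I*√826/7 ≈ 150.0 + 513.22*I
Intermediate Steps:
Y(k) = (1 + k)/(7 + k)
v = 125
Q + v*√(-17 + Y(0)) = 150 + 125*√(-17 + (1 + 0)/(7 + 0)) = 150 + 125*√(-17 + 1/7) = 150 + 125*√(-17 + (⅐)*1) = 150 + 125*√(-17 + ⅐) = 150 + 125*√(-118/7) = 150 + 125*(I*√826/7) = 150 + 125*I*√826/7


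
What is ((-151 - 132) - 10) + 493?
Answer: 200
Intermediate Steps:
((-151 - 132) - 10) + 493 = (-283 - 10) + 493 = -293 + 493 = 200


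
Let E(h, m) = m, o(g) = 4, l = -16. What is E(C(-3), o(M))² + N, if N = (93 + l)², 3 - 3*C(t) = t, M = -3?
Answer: 5945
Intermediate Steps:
C(t) = 1 - t/3
N = 5929 (N = (93 - 16)² = 77² = 5929)
E(C(-3), o(M))² + N = 4² + 5929 = 16 + 5929 = 5945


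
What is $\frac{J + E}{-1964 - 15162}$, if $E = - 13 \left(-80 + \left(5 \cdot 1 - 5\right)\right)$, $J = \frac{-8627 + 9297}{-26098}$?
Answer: $- \frac{13570625}{223477174} \approx -0.060725$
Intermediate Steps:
$J = - \frac{335}{13049}$ ($J = 670 \left(- \frac{1}{26098}\right) = - \frac{335}{13049} \approx -0.025672$)
$E = 1040$ ($E = - 13 \left(-80 + \left(5 - 5\right)\right) = - 13 \left(-80 + 0\right) = \left(-13\right) \left(-80\right) = 1040$)
$\frac{J + E}{-1964 - 15162} = \frac{- \frac{335}{13049} + 1040}{-1964 - 15162} = \frac{13570625}{13049 \left(-17126\right)} = \frac{13570625}{13049} \left(- \frac{1}{17126}\right) = - \frac{13570625}{223477174}$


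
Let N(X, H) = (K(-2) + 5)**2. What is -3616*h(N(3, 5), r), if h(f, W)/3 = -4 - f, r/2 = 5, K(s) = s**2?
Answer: 922080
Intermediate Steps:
N(X, H) = 81 (N(X, H) = ((-2)**2 + 5)**2 = (4 + 5)**2 = 9**2 = 81)
r = 10 (r = 2*5 = 10)
h(f, W) = -12 - 3*f (h(f, W) = 3*(-4 - f) = -12 - 3*f)
-3616*h(N(3, 5), r) = -3616*(-12 - 3*81) = -3616*(-12 - 243) = -3616*(-255) = 922080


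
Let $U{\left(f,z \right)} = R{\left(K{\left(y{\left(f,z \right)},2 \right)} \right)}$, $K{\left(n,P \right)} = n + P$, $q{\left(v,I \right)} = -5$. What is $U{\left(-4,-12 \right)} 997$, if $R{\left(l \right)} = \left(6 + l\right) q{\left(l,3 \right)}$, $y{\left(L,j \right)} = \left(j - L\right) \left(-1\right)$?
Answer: $-79760$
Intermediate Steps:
$y{\left(L,j \right)} = L - j$
$K{\left(n,P \right)} = P + n$
$R{\left(l \right)} = -30 - 5 l$ ($R{\left(l \right)} = \left(6 + l\right) \left(-5\right) = -30 - 5 l$)
$U{\left(f,z \right)} = -40 - 5 f + 5 z$ ($U{\left(f,z \right)} = -30 - 5 \left(2 + \left(f - z\right)\right) = -30 - 5 \left(2 + f - z\right) = -30 - \left(10 - 5 z + 5 f\right) = -40 - 5 f + 5 z$)
$U{\left(-4,-12 \right)} 997 = \left(-40 - -20 + 5 \left(-12\right)\right) 997 = \left(-40 + 20 - 60\right) 997 = \left(-80\right) 997 = -79760$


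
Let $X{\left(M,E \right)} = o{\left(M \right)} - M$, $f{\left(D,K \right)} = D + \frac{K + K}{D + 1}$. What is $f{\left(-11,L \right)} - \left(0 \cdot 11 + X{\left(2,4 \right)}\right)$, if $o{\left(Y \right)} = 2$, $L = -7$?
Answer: $- \frac{48}{5} \approx -9.6$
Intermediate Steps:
$f{\left(D,K \right)} = D + \frac{2 K}{1 + D}$
$X{\left(M,E \right)} = 2 - M$
$f{\left(-11,L \right)} - \left(0 \cdot 11 + X{\left(2,4 \right)}\right) = \frac{-11 + \left(-11\right)^{2} + 2 \left(-7\right)}{1 - 11} - \left(0 \cdot 11 + \left(2 - 2\right)\right) = \frac{-11 + 121 - 14}{-10} - \left(0 + \left(2 - 2\right)\right) = \left(- \frac{1}{10}\right) 96 - \left(0 + 0\right) = - \frac{48}{5} - 0 = - \frac{48}{5} + 0 = - \frac{48}{5}$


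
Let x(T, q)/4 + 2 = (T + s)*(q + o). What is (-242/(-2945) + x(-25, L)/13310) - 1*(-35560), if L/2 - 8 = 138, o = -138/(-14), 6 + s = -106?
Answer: 975376601004/27438565 ≈ 35548.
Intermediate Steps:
s = -112 (s = -6 - 106 = -112)
o = 69/7 (o = -138*(-1/14) = 69/7 ≈ 9.8571)
L = 292 (L = 16 + 2*138 = 16 + 276 = 292)
x(T, q) = -8 + 4*(-112 + T)*(69/7 + q) (x(T, q) = -8 + 4*((T - 112)*(q + 69/7)) = -8 + 4*((-112 + T)*(69/7 + q)) = -8 + 4*(-112 + T)*(69/7 + q))
(-242/(-2945) + x(-25, L)/13310) - 1*(-35560) = (-242/(-2945) + (-4424 - 448*292 + (276/7)*(-25) + 4*(-25)*292)/13310) - 1*(-35560) = (-242*(-1/2945) + (-4424 - 130816 - 6900/7 - 29200)*(1/13310)) + 35560 = (242/2945 - 1157980/7*1/13310) + 35560 = (242/2945 - 115798/9317) + 35560 = -338770396/27438565 + 35560 = 975376601004/27438565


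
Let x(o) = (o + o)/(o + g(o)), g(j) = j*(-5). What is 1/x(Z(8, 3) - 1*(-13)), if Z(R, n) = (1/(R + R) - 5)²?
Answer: -2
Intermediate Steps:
g(j) = -5*j
Z(R, n) = (-5 + 1/(2*R))² (Z(R, n) = (1/(2*R) - 5)² = (-5 + 1/(2*R))²)
x(o) = -½ (x(o) = (o + o)/(o - 5*o) = (2*o)/((-4*o)) = (2*o)*(-1/(4*o)) = -½)
1/x(Z(8, 3) - 1*(-13)) = 1/(-½) = -2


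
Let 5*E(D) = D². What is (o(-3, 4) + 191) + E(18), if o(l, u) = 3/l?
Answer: 1274/5 ≈ 254.80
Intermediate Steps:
E(D) = D²/5
(o(-3, 4) + 191) + E(18) = (3/(-3) + 191) + (⅕)*18² = (3*(-⅓) + 191) + (⅕)*324 = (-1 + 191) + 324/5 = 190 + 324/5 = 1274/5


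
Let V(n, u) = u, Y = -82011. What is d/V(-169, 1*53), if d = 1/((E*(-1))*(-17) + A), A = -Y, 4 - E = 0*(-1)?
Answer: 1/4350187 ≈ 2.2988e-7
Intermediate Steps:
E = 4 (E = 4 - 0*(-1) = 4 - 1*0 = 4 + 0 = 4)
A = 82011 (A = -1*(-82011) = 82011)
d = 1/82079 (d = 1/((4*(-1))*(-17) + 82011) = 1/(-4*(-17) + 82011) = 1/(68 + 82011) = 1/82079 ≈ 1.2183e-5)
d/V(-169, 1*53) = 1/(82079*((1*53))) = (1/82079)/53 = (1/82079)*(1/53) = 1/4350187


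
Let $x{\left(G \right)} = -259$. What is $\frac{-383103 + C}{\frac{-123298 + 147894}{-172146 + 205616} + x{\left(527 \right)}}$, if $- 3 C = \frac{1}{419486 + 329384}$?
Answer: $\frac{2880706104191357}{1941999788574} \approx 1483.4$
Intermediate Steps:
$C = - \frac{1}{2246610}$ ($C = - \frac{1}{3 \left(419486 + 329384\right)} = - \frac{1}{3 \cdot 748870} = \left(- \frac{1}{3}\right) \frac{1}{748870} = - \frac{1}{2246610} \approx -4.4511 \cdot 10^{-7}$)
$\frac{-383103 + C}{\frac{-123298 + 147894}{-172146 + 205616} + x{\left(527 \right)}} = \frac{-383103 - \frac{1}{2246610}}{\frac{-123298 + 147894}{-172146 + 205616} - 259} = - \frac{860683030831}{2246610 \left(\frac{24596}{33470} - 259\right)} = - \frac{860683030831}{2246610 \left(24596 \cdot \frac{1}{33470} - 259\right)} = - \frac{860683030831}{2246610 \left(\frac{12298}{16735} - 259\right)} = - \frac{860683030831}{2246610 \left(- \frac{4322067}{16735}\right)} = \left(- \frac{860683030831}{2246610}\right) \left(- \frac{16735}{4322067}\right) = \frac{2880706104191357}{1941999788574}$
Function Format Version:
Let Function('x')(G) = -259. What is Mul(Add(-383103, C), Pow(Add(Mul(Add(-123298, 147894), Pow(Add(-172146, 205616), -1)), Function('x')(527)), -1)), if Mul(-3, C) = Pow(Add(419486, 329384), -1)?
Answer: Rational(2880706104191357, 1941999788574) ≈ 1483.4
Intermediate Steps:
C = Rational(-1, 2246610) (C = Mul(Rational(-1, 3), Pow(Add(419486, 329384), -1)) = Mul(Rational(-1, 3), Pow(748870, -1)) = Mul(Rational(-1, 3), Rational(1, 748870)) = Rational(-1, 2246610) ≈ -4.4511e-7)
Mul(Add(-383103, C), Pow(Add(Mul(Add(-123298, 147894), Pow(Add(-172146, 205616), -1)), Function('x')(527)), -1)) = Mul(Add(-383103, Rational(-1, 2246610)), Pow(Add(Mul(Add(-123298, 147894), Pow(Add(-172146, 205616), -1)), -259), -1)) = Mul(Rational(-860683030831, 2246610), Pow(Add(Mul(24596, Pow(33470, -1)), -259), -1)) = Mul(Rational(-860683030831, 2246610), Pow(Add(Mul(24596, Rational(1, 33470)), -259), -1)) = Mul(Rational(-860683030831, 2246610), Pow(Add(Rational(12298, 16735), -259), -1)) = Mul(Rational(-860683030831, 2246610), Pow(Rational(-4322067, 16735), -1)) = Mul(Rational(-860683030831, 2246610), Rational(-16735, 4322067)) = Rational(2880706104191357, 1941999788574)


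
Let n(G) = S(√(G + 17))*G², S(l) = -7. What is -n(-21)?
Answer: 3087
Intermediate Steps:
n(G) = -7*G²
-n(-21) = -(-7)*(-21)² = -(-7)*441 = -1*(-3087) = 3087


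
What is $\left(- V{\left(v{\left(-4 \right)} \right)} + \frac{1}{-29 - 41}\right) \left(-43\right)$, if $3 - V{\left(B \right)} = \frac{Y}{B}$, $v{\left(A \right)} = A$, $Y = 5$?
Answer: $\frac{25671}{140} \approx 183.36$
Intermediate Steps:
$V{\left(B \right)} = 3 - \frac{5}{B}$
$\left(- V{\left(v{\left(-4 \right)} \right)} + \frac{1}{-29 - 41}\right) \left(-43\right) = \left(- (3 - \frac{5}{-4}) + \frac{1}{-29 - 41}\right) \left(-43\right) = \left(- (3 - - \frac{5}{4}) + \frac{1}{-70}\right) \left(-43\right) = \left(- (3 + \frac{5}{4}) - \frac{1}{70}\right) \left(-43\right) = \left(\left(-1\right) \frac{17}{4} - \frac{1}{70}\right) \left(-43\right) = \left(- \frac{17}{4} - \frac{1}{70}\right) \left(-43\right) = \left(- \frac{597}{140}\right) \left(-43\right) = \frac{25671}{140}$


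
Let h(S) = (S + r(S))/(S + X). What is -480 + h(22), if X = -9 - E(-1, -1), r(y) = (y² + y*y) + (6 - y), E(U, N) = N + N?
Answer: -6226/15 ≈ -415.07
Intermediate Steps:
E(U, N) = 2*N
r(y) = 6 - y + 2*y² (r(y) = (y² + y²) + (6 - y) = 2*y² + (6 - y) = 6 - y + 2*y²)
X = -7 (X = -9 - 2*(-1) = -9 - 1*(-2) = -9 + 2 = -7)
h(S) = (6 + 2*S²)/(-7 + S) (h(S) = (S + (6 - S + 2*S²))/(S - 7) = (6 + 2*S²)/(-7 + S))
-480 + h(22) = -480 + 2*(3 + 22²)/(-7 + 22) = -480 + 2*(3 + 484)/15 = -480 + 2*(1/15)*487 = -480 + 974/15 = -6226/15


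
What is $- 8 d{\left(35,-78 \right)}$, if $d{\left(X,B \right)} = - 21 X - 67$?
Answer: $6416$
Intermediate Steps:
$d{\left(X,B \right)} = -67 - 21 X$
$- 8 d{\left(35,-78 \right)} = - 8 \left(-67 - 735\right) = \left(-8\right) \left(-802\right) = 6416$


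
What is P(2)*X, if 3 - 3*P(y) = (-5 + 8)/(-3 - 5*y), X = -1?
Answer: -14/13 ≈ -1.0769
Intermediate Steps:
P(y) = 1 - 1/(-3 - 5*y) (P(y) = 1 - (-5 + 8)/(3*(-3 - 5*y)) = 1 - 1/(-3 - 5*y))
P(2)*X = ((4 + 5*2)/(3 + 5*2))*(-1) = ((4 + 10)/(3 + 10))*(-1) = (14/13)*(-1) = -14/13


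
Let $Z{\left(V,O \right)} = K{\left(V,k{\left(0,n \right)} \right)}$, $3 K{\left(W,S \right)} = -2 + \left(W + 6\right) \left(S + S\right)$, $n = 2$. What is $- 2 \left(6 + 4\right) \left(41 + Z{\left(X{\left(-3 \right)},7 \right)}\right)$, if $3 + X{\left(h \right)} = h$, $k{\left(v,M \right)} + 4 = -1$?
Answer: $- \frac{2420}{3} \approx -806.67$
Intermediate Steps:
$k{\left(v,M \right)} = -5$ ($k{\left(v,M \right)} = -4 - 1 = -5$)
$X{\left(h \right)} = -3 + h$
$K{\left(W,S \right)} = - \frac{2}{3} + \frac{2 S \left(6 + W\right)}{3}$ ($K{\left(W,S \right)} = \frac{-2 + \left(W + 6\right) \left(S + S\right)}{3} = \frac{-2 + \left(6 + W\right) 2 S}{3} = \frac{-2 + 2 S \left(6 + W\right)}{3} = - \frac{2}{3} + \frac{2 S \left(6 + W\right)}{3}$)
$Z{\left(V,O \right)} = - \frac{62}{3} - \frac{10 V}{3}$ ($Z{\left(V,O \right)} = - \frac{2}{3} + 4 \left(-5\right) + \frac{2}{3} \left(-5\right) V = - \frac{2}{3} - 20 - \frac{10 V}{3} = - \frac{62}{3} - \frac{10 V}{3}$)
$- 2 \left(6 + 4\right) \left(41 + Z{\left(X{\left(-3 \right)},7 \right)}\right) = - 2 \left(6 + 4\right) \left(41 - \left(\frac{62}{3} + \frac{10 \left(-3 - 3\right)}{3}\right)\right) = \left(-2\right) 10 \left(41 - \frac{2}{3}\right) = - 20 \left(41 + \left(- \frac{62}{3} + 20\right)\right) = - 20 \left(41 - \frac{2}{3}\right) = \left(-20\right) \frac{121}{3} = - \frac{2420}{3}$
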